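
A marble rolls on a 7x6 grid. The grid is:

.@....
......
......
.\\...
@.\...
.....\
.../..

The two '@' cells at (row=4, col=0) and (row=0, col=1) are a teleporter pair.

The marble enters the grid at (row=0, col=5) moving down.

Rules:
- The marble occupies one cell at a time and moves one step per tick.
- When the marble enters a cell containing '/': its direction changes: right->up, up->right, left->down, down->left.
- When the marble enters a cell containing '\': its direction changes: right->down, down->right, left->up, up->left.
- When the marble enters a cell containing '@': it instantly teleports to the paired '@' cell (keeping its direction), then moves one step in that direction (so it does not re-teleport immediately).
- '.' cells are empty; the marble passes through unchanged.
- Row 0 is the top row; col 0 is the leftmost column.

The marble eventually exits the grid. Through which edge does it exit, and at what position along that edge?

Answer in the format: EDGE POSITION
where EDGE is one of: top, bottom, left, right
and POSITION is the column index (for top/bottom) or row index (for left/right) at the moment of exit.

Step 1: enter (0,5), '.' pass, move down to (1,5)
Step 2: enter (1,5), '.' pass, move down to (2,5)
Step 3: enter (2,5), '.' pass, move down to (3,5)
Step 4: enter (3,5), '.' pass, move down to (4,5)
Step 5: enter (4,5), '.' pass, move down to (5,5)
Step 6: enter (5,5), '\' deflects down->right, move right to (5,6)
Step 7: at (5,6) — EXIT via right edge, pos 5

Answer: right 5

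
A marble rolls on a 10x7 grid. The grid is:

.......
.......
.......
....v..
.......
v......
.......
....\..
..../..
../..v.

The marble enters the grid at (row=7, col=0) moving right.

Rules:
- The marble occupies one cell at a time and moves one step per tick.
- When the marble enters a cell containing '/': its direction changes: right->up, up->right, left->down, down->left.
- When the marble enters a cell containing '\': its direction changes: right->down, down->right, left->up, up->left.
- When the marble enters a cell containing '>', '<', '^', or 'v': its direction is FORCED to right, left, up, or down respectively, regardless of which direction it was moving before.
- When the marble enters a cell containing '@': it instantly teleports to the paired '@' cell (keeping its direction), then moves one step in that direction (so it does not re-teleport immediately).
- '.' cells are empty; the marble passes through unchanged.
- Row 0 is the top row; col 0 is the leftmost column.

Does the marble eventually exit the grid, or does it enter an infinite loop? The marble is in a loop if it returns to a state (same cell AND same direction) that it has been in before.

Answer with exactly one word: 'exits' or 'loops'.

Step 1: enter (7,0), '.' pass, move right to (7,1)
Step 2: enter (7,1), '.' pass, move right to (7,2)
Step 3: enter (7,2), '.' pass, move right to (7,3)
Step 4: enter (7,3), '.' pass, move right to (7,4)
Step 5: enter (7,4), '\' deflects right->down, move down to (8,4)
Step 6: enter (8,4), '/' deflects down->left, move left to (8,3)
Step 7: enter (8,3), '.' pass, move left to (8,2)
Step 8: enter (8,2), '.' pass, move left to (8,1)
Step 9: enter (8,1), '.' pass, move left to (8,0)
Step 10: enter (8,0), '.' pass, move left to (8,-1)
Step 11: at (8,-1) — EXIT via left edge, pos 8

Answer: exits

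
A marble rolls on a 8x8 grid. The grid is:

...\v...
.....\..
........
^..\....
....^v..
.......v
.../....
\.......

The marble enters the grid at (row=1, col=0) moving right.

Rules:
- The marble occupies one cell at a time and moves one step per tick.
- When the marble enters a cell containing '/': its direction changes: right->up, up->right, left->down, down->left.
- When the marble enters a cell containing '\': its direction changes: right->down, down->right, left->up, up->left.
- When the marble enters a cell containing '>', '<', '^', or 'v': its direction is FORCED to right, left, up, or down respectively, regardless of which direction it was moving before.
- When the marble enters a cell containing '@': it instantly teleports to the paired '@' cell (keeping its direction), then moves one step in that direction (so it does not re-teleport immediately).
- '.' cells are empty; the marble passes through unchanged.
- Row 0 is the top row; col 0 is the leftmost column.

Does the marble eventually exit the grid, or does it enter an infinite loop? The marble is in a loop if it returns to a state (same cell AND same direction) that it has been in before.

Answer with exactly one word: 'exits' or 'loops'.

Answer: exits

Derivation:
Step 1: enter (1,0), '.' pass, move right to (1,1)
Step 2: enter (1,1), '.' pass, move right to (1,2)
Step 3: enter (1,2), '.' pass, move right to (1,3)
Step 4: enter (1,3), '.' pass, move right to (1,4)
Step 5: enter (1,4), '.' pass, move right to (1,5)
Step 6: enter (1,5), '\' deflects right->down, move down to (2,5)
Step 7: enter (2,5), '.' pass, move down to (3,5)
Step 8: enter (3,5), '.' pass, move down to (4,5)
Step 9: enter (4,5), 'v' forces down->down, move down to (5,5)
Step 10: enter (5,5), '.' pass, move down to (6,5)
Step 11: enter (6,5), '.' pass, move down to (7,5)
Step 12: enter (7,5), '.' pass, move down to (8,5)
Step 13: at (8,5) — EXIT via bottom edge, pos 5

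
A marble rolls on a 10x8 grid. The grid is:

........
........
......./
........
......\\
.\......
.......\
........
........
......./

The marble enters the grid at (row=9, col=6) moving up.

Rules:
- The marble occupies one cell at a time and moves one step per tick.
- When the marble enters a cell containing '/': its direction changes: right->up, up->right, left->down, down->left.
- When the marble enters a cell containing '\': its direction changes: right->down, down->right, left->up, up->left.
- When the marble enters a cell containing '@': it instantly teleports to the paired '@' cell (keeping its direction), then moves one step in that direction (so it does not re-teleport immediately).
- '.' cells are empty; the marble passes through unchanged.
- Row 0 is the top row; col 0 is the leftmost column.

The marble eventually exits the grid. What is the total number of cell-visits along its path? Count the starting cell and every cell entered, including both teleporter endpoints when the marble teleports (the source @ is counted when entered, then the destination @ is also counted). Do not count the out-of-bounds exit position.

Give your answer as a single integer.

Answer: 12

Derivation:
Step 1: enter (9,6), '.' pass, move up to (8,6)
Step 2: enter (8,6), '.' pass, move up to (7,6)
Step 3: enter (7,6), '.' pass, move up to (6,6)
Step 4: enter (6,6), '.' pass, move up to (5,6)
Step 5: enter (5,6), '.' pass, move up to (4,6)
Step 6: enter (4,6), '\' deflects up->left, move left to (4,5)
Step 7: enter (4,5), '.' pass, move left to (4,4)
Step 8: enter (4,4), '.' pass, move left to (4,3)
Step 9: enter (4,3), '.' pass, move left to (4,2)
Step 10: enter (4,2), '.' pass, move left to (4,1)
Step 11: enter (4,1), '.' pass, move left to (4,0)
Step 12: enter (4,0), '.' pass, move left to (4,-1)
Step 13: at (4,-1) — EXIT via left edge, pos 4
Path length (cell visits): 12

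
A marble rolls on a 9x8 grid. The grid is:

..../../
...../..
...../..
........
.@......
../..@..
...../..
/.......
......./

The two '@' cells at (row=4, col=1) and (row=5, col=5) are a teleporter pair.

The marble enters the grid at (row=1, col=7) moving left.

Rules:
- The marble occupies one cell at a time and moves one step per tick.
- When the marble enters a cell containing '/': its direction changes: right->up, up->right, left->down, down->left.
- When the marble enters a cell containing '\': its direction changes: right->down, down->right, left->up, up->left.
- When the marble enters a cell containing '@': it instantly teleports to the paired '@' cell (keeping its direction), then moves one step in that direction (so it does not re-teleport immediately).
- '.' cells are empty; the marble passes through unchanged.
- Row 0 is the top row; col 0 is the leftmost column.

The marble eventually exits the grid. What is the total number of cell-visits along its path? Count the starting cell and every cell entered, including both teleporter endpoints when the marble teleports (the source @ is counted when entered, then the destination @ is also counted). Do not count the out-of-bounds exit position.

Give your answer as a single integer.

Step 1: enter (1,7), '.' pass, move left to (1,6)
Step 2: enter (1,6), '.' pass, move left to (1,5)
Step 3: enter (1,5), '/' deflects left->down, move down to (2,5)
Step 4: enter (2,5), '/' deflects down->left, move left to (2,4)
Step 5: enter (2,4), '.' pass, move left to (2,3)
Step 6: enter (2,3), '.' pass, move left to (2,2)
Step 7: enter (2,2), '.' pass, move left to (2,1)
Step 8: enter (2,1), '.' pass, move left to (2,0)
Step 9: enter (2,0), '.' pass, move left to (2,-1)
Step 10: at (2,-1) — EXIT via left edge, pos 2
Path length (cell visits): 9

Answer: 9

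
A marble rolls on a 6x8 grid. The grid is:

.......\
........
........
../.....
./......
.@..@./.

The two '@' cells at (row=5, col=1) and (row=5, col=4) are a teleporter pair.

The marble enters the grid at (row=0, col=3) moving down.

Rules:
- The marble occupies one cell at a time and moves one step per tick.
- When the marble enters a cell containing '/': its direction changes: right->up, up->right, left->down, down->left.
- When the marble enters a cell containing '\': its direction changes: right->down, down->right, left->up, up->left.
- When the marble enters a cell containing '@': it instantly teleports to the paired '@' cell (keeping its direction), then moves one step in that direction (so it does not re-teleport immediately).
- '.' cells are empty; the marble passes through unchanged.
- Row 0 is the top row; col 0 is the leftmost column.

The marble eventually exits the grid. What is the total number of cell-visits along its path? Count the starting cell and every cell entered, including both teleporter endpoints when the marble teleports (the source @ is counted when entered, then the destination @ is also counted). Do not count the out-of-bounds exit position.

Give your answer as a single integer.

Step 1: enter (0,3), '.' pass, move down to (1,3)
Step 2: enter (1,3), '.' pass, move down to (2,3)
Step 3: enter (2,3), '.' pass, move down to (3,3)
Step 4: enter (3,3), '.' pass, move down to (4,3)
Step 5: enter (4,3), '.' pass, move down to (5,3)
Step 6: enter (5,3), '.' pass, move down to (6,3)
Step 7: at (6,3) — EXIT via bottom edge, pos 3
Path length (cell visits): 6

Answer: 6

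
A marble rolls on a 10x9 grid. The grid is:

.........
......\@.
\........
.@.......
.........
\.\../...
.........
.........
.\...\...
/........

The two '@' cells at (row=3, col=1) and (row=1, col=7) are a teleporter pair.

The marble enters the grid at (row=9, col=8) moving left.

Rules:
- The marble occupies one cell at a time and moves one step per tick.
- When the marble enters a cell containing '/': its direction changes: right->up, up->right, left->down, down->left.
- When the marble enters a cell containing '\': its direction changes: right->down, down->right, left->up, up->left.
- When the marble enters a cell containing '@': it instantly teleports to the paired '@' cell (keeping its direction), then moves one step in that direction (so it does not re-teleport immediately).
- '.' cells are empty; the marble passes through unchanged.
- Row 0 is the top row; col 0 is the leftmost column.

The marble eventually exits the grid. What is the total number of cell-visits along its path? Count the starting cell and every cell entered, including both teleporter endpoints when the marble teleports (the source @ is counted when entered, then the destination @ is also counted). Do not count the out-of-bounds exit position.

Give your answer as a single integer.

Step 1: enter (9,8), '.' pass, move left to (9,7)
Step 2: enter (9,7), '.' pass, move left to (9,6)
Step 3: enter (9,6), '.' pass, move left to (9,5)
Step 4: enter (9,5), '.' pass, move left to (9,4)
Step 5: enter (9,4), '.' pass, move left to (9,3)
Step 6: enter (9,3), '.' pass, move left to (9,2)
Step 7: enter (9,2), '.' pass, move left to (9,1)
Step 8: enter (9,1), '.' pass, move left to (9,0)
Step 9: enter (9,0), '/' deflects left->down, move down to (10,0)
Step 10: at (10,0) — EXIT via bottom edge, pos 0
Path length (cell visits): 9

Answer: 9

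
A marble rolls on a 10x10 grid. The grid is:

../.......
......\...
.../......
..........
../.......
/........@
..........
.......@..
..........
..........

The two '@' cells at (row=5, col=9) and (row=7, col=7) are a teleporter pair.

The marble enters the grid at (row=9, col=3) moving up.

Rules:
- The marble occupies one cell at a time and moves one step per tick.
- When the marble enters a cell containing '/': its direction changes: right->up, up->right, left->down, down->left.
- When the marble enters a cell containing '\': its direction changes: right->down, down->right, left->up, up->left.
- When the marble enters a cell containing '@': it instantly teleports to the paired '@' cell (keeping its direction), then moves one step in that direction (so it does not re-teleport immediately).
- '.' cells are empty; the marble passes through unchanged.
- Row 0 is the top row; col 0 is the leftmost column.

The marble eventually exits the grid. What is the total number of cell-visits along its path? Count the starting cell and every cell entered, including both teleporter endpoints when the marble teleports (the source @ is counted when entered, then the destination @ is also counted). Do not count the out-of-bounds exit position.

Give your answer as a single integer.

Answer: 14

Derivation:
Step 1: enter (9,3), '.' pass, move up to (8,3)
Step 2: enter (8,3), '.' pass, move up to (7,3)
Step 3: enter (7,3), '.' pass, move up to (6,3)
Step 4: enter (6,3), '.' pass, move up to (5,3)
Step 5: enter (5,3), '.' pass, move up to (4,3)
Step 6: enter (4,3), '.' pass, move up to (3,3)
Step 7: enter (3,3), '.' pass, move up to (2,3)
Step 8: enter (2,3), '/' deflects up->right, move right to (2,4)
Step 9: enter (2,4), '.' pass, move right to (2,5)
Step 10: enter (2,5), '.' pass, move right to (2,6)
Step 11: enter (2,6), '.' pass, move right to (2,7)
Step 12: enter (2,7), '.' pass, move right to (2,8)
Step 13: enter (2,8), '.' pass, move right to (2,9)
Step 14: enter (2,9), '.' pass, move right to (2,10)
Step 15: at (2,10) — EXIT via right edge, pos 2
Path length (cell visits): 14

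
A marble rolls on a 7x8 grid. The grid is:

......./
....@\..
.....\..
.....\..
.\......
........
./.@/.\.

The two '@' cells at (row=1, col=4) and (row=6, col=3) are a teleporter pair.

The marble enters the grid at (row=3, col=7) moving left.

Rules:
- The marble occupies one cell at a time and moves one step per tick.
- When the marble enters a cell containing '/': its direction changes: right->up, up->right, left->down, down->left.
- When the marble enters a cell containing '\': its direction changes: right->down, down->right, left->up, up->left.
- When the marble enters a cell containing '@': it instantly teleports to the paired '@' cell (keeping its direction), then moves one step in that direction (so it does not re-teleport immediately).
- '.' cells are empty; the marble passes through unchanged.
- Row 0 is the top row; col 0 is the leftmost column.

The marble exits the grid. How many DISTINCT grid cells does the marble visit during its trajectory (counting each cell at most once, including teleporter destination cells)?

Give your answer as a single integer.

Step 1: enter (3,7), '.' pass, move left to (3,6)
Step 2: enter (3,6), '.' pass, move left to (3,5)
Step 3: enter (3,5), '\' deflects left->up, move up to (2,5)
Step 4: enter (2,5), '\' deflects up->left, move left to (2,4)
Step 5: enter (2,4), '.' pass, move left to (2,3)
Step 6: enter (2,3), '.' pass, move left to (2,2)
Step 7: enter (2,2), '.' pass, move left to (2,1)
Step 8: enter (2,1), '.' pass, move left to (2,0)
Step 9: enter (2,0), '.' pass, move left to (2,-1)
Step 10: at (2,-1) — EXIT via left edge, pos 2
Distinct cells visited: 9 (path length 9)

Answer: 9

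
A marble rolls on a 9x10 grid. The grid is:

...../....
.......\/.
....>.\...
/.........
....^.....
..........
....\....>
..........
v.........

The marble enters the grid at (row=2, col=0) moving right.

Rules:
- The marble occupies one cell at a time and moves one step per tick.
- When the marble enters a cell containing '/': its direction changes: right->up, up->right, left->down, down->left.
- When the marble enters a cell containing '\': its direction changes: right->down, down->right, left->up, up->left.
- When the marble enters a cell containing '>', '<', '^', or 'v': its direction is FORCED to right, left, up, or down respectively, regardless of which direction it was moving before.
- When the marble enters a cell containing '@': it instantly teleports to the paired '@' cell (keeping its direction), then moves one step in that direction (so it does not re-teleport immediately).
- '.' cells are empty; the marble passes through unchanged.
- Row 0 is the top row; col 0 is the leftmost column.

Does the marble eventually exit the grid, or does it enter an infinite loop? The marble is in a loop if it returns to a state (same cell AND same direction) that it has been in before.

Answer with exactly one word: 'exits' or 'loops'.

Answer: exits

Derivation:
Step 1: enter (2,0), '.' pass, move right to (2,1)
Step 2: enter (2,1), '.' pass, move right to (2,2)
Step 3: enter (2,2), '.' pass, move right to (2,3)
Step 4: enter (2,3), '.' pass, move right to (2,4)
Step 5: enter (2,4), '>' forces right->right, move right to (2,5)
Step 6: enter (2,5), '.' pass, move right to (2,6)
Step 7: enter (2,6), '\' deflects right->down, move down to (3,6)
Step 8: enter (3,6), '.' pass, move down to (4,6)
Step 9: enter (4,6), '.' pass, move down to (5,6)
Step 10: enter (5,6), '.' pass, move down to (6,6)
Step 11: enter (6,6), '.' pass, move down to (7,6)
Step 12: enter (7,6), '.' pass, move down to (8,6)
Step 13: enter (8,6), '.' pass, move down to (9,6)
Step 14: at (9,6) — EXIT via bottom edge, pos 6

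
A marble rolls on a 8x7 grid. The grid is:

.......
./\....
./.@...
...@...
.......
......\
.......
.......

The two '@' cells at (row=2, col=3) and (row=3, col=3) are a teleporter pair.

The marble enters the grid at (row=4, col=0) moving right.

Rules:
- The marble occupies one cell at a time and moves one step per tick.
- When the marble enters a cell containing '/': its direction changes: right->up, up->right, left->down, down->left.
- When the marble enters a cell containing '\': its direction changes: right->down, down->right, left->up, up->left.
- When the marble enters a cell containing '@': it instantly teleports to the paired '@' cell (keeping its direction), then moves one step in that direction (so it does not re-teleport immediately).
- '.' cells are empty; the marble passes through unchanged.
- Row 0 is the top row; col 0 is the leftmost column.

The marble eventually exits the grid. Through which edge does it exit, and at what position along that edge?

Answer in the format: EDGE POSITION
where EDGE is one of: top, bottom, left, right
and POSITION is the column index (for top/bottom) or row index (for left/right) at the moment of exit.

Answer: right 4

Derivation:
Step 1: enter (4,0), '.' pass, move right to (4,1)
Step 2: enter (4,1), '.' pass, move right to (4,2)
Step 3: enter (4,2), '.' pass, move right to (4,3)
Step 4: enter (4,3), '.' pass, move right to (4,4)
Step 5: enter (4,4), '.' pass, move right to (4,5)
Step 6: enter (4,5), '.' pass, move right to (4,6)
Step 7: enter (4,6), '.' pass, move right to (4,7)
Step 8: at (4,7) — EXIT via right edge, pos 4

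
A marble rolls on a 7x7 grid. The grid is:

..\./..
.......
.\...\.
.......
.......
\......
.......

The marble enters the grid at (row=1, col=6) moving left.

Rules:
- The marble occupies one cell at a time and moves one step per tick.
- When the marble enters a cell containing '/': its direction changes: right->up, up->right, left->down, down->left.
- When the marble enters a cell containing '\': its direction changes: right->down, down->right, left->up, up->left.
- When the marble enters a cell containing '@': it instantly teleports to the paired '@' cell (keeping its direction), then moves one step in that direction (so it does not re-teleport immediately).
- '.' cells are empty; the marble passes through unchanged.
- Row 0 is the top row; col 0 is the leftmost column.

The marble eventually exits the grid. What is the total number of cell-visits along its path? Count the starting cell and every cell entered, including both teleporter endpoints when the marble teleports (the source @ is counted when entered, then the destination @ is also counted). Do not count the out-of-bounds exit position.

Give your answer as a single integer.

Answer: 7

Derivation:
Step 1: enter (1,6), '.' pass, move left to (1,5)
Step 2: enter (1,5), '.' pass, move left to (1,4)
Step 3: enter (1,4), '.' pass, move left to (1,3)
Step 4: enter (1,3), '.' pass, move left to (1,2)
Step 5: enter (1,2), '.' pass, move left to (1,1)
Step 6: enter (1,1), '.' pass, move left to (1,0)
Step 7: enter (1,0), '.' pass, move left to (1,-1)
Step 8: at (1,-1) — EXIT via left edge, pos 1
Path length (cell visits): 7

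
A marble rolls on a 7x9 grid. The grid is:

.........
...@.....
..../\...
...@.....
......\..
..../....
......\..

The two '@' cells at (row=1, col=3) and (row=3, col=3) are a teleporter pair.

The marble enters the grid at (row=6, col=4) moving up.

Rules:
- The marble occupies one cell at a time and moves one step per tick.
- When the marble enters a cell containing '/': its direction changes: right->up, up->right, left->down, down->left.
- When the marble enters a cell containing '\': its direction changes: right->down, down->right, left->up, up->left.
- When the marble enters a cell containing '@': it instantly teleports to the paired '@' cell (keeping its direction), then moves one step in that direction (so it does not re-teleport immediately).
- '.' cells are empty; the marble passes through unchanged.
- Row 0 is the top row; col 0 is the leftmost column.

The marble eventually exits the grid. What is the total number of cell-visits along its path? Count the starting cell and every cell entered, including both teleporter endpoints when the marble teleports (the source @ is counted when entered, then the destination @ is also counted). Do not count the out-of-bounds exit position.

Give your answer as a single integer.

Answer: 6

Derivation:
Step 1: enter (6,4), '.' pass, move up to (5,4)
Step 2: enter (5,4), '/' deflects up->right, move right to (5,5)
Step 3: enter (5,5), '.' pass, move right to (5,6)
Step 4: enter (5,6), '.' pass, move right to (5,7)
Step 5: enter (5,7), '.' pass, move right to (5,8)
Step 6: enter (5,8), '.' pass, move right to (5,9)
Step 7: at (5,9) — EXIT via right edge, pos 5
Path length (cell visits): 6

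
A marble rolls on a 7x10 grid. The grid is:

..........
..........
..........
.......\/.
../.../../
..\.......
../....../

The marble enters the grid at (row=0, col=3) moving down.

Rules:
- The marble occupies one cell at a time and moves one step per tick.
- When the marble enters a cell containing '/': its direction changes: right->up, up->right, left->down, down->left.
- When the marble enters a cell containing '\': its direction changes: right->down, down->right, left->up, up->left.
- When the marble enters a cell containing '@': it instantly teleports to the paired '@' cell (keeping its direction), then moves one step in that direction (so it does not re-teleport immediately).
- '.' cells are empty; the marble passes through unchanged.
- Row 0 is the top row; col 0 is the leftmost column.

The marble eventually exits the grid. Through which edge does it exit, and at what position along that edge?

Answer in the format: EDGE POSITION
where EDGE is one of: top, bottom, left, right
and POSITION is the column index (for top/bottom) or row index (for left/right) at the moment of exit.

Step 1: enter (0,3), '.' pass, move down to (1,3)
Step 2: enter (1,3), '.' pass, move down to (2,3)
Step 3: enter (2,3), '.' pass, move down to (3,3)
Step 4: enter (3,3), '.' pass, move down to (4,3)
Step 5: enter (4,3), '.' pass, move down to (5,3)
Step 6: enter (5,3), '.' pass, move down to (6,3)
Step 7: enter (6,3), '.' pass, move down to (7,3)
Step 8: at (7,3) — EXIT via bottom edge, pos 3

Answer: bottom 3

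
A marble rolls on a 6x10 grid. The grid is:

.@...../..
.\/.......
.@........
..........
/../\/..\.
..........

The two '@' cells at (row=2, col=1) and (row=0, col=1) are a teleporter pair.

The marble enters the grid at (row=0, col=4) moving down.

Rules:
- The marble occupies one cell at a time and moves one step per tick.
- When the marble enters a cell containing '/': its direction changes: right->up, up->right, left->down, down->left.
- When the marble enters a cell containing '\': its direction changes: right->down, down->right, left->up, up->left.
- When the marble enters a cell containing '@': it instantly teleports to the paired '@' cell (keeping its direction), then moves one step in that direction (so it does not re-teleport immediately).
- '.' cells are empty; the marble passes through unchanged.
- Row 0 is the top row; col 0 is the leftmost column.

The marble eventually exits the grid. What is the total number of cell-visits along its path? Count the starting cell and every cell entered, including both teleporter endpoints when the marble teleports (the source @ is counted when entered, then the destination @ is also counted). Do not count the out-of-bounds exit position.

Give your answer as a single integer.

Answer: 10

Derivation:
Step 1: enter (0,4), '.' pass, move down to (1,4)
Step 2: enter (1,4), '.' pass, move down to (2,4)
Step 3: enter (2,4), '.' pass, move down to (3,4)
Step 4: enter (3,4), '.' pass, move down to (4,4)
Step 5: enter (4,4), '\' deflects down->right, move right to (4,5)
Step 6: enter (4,5), '/' deflects right->up, move up to (3,5)
Step 7: enter (3,5), '.' pass, move up to (2,5)
Step 8: enter (2,5), '.' pass, move up to (1,5)
Step 9: enter (1,5), '.' pass, move up to (0,5)
Step 10: enter (0,5), '.' pass, move up to (-1,5)
Step 11: at (-1,5) — EXIT via top edge, pos 5
Path length (cell visits): 10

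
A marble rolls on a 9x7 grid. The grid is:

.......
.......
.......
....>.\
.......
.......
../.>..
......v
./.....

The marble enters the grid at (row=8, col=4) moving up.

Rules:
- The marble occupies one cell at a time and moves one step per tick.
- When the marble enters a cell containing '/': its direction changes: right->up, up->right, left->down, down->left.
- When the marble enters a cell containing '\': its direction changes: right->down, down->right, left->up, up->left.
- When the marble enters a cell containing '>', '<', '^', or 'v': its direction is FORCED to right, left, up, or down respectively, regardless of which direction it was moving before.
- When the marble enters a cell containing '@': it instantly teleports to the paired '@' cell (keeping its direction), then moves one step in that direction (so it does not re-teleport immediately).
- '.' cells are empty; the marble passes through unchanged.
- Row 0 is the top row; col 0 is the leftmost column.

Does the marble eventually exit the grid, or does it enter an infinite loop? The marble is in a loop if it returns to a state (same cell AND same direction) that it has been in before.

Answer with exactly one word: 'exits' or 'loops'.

Answer: exits

Derivation:
Step 1: enter (8,4), '.' pass, move up to (7,4)
Step 2: enter (7,4), '.' pass, move up to (6,4)
Step 3: enter (6,4), '>' forces up->right, move right to (6,5)
Step 4: enter (6,5), '.' pass, move right to (6,6)
Step 5: enter (6,6), '.' pass, move right to (6,7)
Step 6: at (6,7) — EXIT via right edge, pos 6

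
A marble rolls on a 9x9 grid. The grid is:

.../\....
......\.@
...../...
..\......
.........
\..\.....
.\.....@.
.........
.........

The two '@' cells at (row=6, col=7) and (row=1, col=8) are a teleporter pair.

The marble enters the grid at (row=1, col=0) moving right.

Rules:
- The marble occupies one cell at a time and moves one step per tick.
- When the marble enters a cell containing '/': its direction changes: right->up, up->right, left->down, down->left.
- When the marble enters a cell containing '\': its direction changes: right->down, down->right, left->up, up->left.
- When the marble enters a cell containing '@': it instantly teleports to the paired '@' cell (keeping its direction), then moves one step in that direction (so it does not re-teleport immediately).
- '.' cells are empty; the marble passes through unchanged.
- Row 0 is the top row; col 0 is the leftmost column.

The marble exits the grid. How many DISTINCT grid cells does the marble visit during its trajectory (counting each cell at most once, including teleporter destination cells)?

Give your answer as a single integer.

Answer: 14

Derivation:
Step 1: enter (1,0), '.' pass, move right to (1,1)
Step 2: enter (1,1), '.' pass, move right to (1,2)
Step 3: enter (1,2), '.' pass, move right to (1,3)
Step 4: enter (1,3), '.' pass, move right to (1,4)
Step 5: enter (1,4), '.' pass, move right to (1,5)
Step 6: enter (1,5), '.' pass, move right to (1,6)
Step 7: enter (1,6), '\' deflects right->down, move down to (2,6)
Step 8: enter (2,6), '.' pass, move down to (3,6)
Step 9: enter (3,6), '.' pass, move down to (4,6)
Step 10: enter (4,6), '.' pass, move down to (5,6)
Step 11: enter (5,6), '.' pass, move down to (6,6)
Step 12: enter (6,6), '.' pass, move down to (7,6)
Step 13: enter (7,6), '.' pass, move down to (8,6)
Step 14: enter (8,6), '.' pass, move down to (9,6)
Step 15: at (9,6) — EXIT via bottom edge, pos 6
Distinct cells visited: 14 (path length 14)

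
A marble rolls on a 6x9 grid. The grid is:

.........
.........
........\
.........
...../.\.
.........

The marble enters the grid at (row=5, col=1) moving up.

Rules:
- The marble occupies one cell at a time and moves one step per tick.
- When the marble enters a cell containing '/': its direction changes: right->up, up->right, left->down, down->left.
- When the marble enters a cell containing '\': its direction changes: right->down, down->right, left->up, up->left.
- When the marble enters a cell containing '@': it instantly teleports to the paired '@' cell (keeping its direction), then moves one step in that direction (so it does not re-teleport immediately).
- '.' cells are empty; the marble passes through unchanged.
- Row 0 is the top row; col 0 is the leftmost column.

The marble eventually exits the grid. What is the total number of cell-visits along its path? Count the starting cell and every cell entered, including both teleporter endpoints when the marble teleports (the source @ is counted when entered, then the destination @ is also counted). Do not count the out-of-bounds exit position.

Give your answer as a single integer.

Step 1: enter (5,1), '.' pass, move up to (4,1)
Step 2: enter (4,1), '.' pass, move up to (3,1)
Step 3: enter (3,1), '.' pass, move up to (2,1)
Step 4: enter (2,1), '.' pass, move up to (1,1)
Step 5: enter (1,1), '.' pass, move up to (0,1)
Step 6: enter (0,1), '.' pass, move up to (-1,1)
Step 7: at (-1,1) — EXIT via top edge, pos 1
Path length (cell visits): 6

Answer: 6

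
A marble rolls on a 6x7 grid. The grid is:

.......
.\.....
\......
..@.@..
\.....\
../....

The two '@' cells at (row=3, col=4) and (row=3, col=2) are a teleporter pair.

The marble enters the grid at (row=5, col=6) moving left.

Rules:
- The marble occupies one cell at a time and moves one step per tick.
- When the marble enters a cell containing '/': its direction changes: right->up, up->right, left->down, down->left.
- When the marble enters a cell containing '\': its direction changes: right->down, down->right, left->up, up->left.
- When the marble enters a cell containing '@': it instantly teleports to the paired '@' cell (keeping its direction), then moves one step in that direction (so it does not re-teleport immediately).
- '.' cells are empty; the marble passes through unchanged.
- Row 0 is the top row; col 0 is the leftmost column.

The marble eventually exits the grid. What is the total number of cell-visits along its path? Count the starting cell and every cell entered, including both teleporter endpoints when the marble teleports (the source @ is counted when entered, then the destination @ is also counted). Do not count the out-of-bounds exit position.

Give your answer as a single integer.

Step 1: enter (5,6), '.' pass, move left to (5,5)
Step 2: enter (5,5), '.' pass, move left to (5,4)
Step 3: enter (5,4), '.' pass, move left to (5,3)
Step 4: enter (5,3), '.' pass, move left to (5,2)
Step 5: enter (5,2), '/' deflects left->down, move down to (6,2)
Step 6: at (6,2) — EXIT via bottom edge, pos 2
Path length (cell visits): 5

Answer: 5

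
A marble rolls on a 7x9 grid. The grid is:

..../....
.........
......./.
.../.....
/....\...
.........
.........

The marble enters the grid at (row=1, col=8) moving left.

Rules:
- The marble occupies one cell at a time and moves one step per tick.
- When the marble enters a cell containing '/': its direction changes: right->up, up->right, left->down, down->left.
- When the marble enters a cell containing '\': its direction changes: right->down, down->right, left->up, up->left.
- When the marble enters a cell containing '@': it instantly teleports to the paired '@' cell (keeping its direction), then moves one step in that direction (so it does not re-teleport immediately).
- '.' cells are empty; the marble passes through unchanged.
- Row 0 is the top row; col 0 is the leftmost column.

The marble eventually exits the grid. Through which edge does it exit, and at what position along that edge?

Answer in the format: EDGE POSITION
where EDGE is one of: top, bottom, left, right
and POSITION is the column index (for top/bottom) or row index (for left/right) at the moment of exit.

Answer: left 1

Derivation:
Step 1: enter (1,8), '.' pass, move left to (1,7)
Step 2: enter (1,7), '.' pass, move left to (1,6)
Step 3: enter (1,6), '.' pass, move left to (1,5)
Step 4: enter (1,5), '.' pass, move left to (1,4)
Step 5: enter (1,4), '.' pass, move left to (1,3)
Step 6: enter (1,3), '.' pass, move left to (1,2)
Step 7: enter (1,2), '.' pass, move left to (1,1)
Step 8: enter (1,1), '.' pass, move left to (1,0)
Step 9: enter (1,0), '.' pass, move left to (1,-1)
Step 10: at (1,-1) — EXIT via left edge, pos 1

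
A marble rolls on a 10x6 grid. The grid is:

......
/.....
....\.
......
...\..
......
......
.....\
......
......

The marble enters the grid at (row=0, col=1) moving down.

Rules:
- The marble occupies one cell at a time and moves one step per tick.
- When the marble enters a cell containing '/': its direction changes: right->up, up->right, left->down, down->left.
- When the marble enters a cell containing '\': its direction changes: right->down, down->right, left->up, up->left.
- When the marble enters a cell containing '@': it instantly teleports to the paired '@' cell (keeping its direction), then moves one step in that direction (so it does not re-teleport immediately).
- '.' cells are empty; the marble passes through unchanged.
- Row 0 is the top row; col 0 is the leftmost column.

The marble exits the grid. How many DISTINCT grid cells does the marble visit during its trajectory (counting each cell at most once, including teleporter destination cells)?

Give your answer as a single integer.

Step 1: enter (0,1), '.' pass, move down to (1,1)
Step 2: enter (1,1), '.' pass, move down to (2,1)
Step 3: enter (2,1), '.' pass, move down to (3,1)
Step 4: enter (3,1), '.' pass, move down to (4,1)
Step 5: enter (4,1), '.' pass, move down to (5,1)
Step 6: enter (5,1), '.' pass, move down to (6,1)
Step 7: enter (6,1), '.' pass, move down to (7,1)
Step 8: enter (7,1), '.' pass, move down to (8,1)
Step 9: enter (8,1), '.' pass, move down to (9,1)
Step 10: enter (9,1), '.' pass, move down to (10,1)
Step 11: at (10,1) — EXIT via bottom edge, pos 1
Distinct cells visited: 10 (path length 10)

Answer: 10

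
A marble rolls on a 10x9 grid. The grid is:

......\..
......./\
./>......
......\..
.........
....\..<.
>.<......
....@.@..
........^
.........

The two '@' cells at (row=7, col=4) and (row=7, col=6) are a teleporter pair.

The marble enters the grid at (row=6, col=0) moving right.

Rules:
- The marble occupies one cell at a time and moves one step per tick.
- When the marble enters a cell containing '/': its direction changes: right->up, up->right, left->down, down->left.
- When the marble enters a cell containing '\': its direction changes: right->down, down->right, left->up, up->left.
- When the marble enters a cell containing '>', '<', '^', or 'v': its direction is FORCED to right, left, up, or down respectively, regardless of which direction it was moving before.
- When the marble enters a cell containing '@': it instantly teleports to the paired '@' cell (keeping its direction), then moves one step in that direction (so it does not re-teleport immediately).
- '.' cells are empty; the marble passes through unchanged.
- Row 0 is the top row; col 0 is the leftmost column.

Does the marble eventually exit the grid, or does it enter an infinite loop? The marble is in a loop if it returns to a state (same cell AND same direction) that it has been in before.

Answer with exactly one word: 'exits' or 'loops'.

Answer: loops

Derivation:
Step 1: enter (6,0), '>' forces right->right, move right to (6,1)
Step 2: enter (6,1), '.' pass, move right to (6,2)
Step 3: enter (6,2), '<' forces right->left, move left to (6,1)
Step 4: enter (6,1), '.' pass, move left to (6,0)
Step 5: enter (6,0), '>' forces left->right, move right to (6,1)
Step 6: at (6,1) dir=right — LOOP DETECTED (seen before)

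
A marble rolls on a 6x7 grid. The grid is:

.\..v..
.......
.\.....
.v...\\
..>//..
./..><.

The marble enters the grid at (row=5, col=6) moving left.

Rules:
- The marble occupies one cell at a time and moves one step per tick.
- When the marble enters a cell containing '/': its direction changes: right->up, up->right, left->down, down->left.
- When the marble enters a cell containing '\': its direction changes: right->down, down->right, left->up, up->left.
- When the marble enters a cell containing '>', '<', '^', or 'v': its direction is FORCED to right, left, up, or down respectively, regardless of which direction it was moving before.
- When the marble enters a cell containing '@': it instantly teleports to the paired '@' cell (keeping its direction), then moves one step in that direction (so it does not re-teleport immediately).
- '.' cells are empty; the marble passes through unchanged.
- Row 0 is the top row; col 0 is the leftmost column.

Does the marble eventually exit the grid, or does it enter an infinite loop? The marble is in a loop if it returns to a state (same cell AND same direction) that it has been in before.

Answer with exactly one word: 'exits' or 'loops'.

Step 1: enter (5,6), '.' pass, move left to (5,5)
Step 2: enter (5,5), '<' forces left->left, move left to (5,4)
Step 3: enter (5,4), '>' forces left->right, move right to (5,5)
Step 4: enter (5,5), '<' forces right->left, move left to (5,4)
Step 5: at (5,4) dir=left — LOOP DETECTED (seen before)

Answer: loops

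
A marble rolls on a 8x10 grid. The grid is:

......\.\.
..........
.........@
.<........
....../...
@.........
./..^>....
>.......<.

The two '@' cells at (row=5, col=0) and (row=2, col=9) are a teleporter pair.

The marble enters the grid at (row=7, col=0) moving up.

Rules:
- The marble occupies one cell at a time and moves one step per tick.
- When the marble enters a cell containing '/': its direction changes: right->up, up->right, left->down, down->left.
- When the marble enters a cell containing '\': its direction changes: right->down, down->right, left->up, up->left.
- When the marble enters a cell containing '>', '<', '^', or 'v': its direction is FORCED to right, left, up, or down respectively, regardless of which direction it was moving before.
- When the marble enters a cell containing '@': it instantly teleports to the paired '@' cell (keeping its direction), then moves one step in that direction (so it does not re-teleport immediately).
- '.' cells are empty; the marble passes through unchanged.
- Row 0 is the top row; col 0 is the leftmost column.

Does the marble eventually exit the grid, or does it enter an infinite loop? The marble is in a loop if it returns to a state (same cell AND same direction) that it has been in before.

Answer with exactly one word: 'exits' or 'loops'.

Step 1: enter (7,0), '>' forces up->right, move right to (7,1)
Step 2: enter (7,1), '.' pass, move right to (7,2)
Step 3: enter (7,2), '.' pass, move right to (7,3)
Step 4: enter (7,3), '.' pass, move right to (7,4)
Step 5: enter (7,4), '.' pass, move right to (7,5)
Step 6: enter (7,5), '.' pass, move right to (7,6)
Step 7: enter (7,6), '.' pass, move right to (7,7)
Step 8: enter (7,7), '.' pass, move right to (7,8)
Step 9: enter (7,8), '<' forces right->left, move left to (7,7)
Step 10: enter (7,7), '.' pass, move left to (7,6)
Step 11: enter (7,6), '.' pass, move left to (7,5)
Step 12: enter (7,5), '.' pass, move left to (7,4)
Step 13: enter (7,4), '.' pass, move left to (7,3)
Step 14: enter (7,3), '.' pass, move left to (7,2)
Step 15: enter (7,2), '.' pass, move left to (7,1)
Step 16: enter (7,1), '.' pass, move left to (7,0)
Step 17: enter (7,0), '>' forces left->right, move right to (7,1)
Step 18: at (7,1) dir=right — LOOP DETECTED (seen before)

Answer: loops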